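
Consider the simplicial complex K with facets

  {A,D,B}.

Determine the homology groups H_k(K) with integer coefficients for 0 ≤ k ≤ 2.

Take the total order A < B < D on the vertex set. Then K (dimension 2) consists of the simplices:

  0-simplices (3): A, B, D
  1-simplices (3): AB, AD, BD
  2-simplices (1): ABD

giving chain groups C_0 ≅ Z^3, C_1 ≅ Z^3, C_2 ≅ Z^1.

Boundary ∂_1: C_1 → C_0 is given by ∂[p,q] = [q] − [p]. For instance
  ∂AD = D − A.
The 3×3 boundary matrix has rank 2 and Smith normal form diag(1,1).

The boundary map ∂_2: C_2 → C_1 acts by ∂[p,q,r] = [q,r] − [p,r] + [p,q]. For instance
  ∂ABD = BD − AD + AB.
The resulting 3×1 matrix has rank 1, and its Smith normal form has invariant factors (1).

From H_k ≅ ker(∂_k) / im(∂_{k+1}) we obtain:

  H_0: rank C_0 − rank ∂_1 = 3 − 2 = 1, and the invariant factors of ∂_1 are all 1, so H_0 = Z.
  H_1: rank ker ∂_1 − rank ∂_2 = (3 − 2) − 1 = 0, and the invariant factors of ∂_2 are all 1, so H_1 = 0.
  H_2: rank ker ∂_2 − rank ∂_3 = (1 − 1) − 0 = 0, and there is no ∂_3, so H_2 = 0.

H_0 = Z,  H_1 = 0,  H_2 = 0.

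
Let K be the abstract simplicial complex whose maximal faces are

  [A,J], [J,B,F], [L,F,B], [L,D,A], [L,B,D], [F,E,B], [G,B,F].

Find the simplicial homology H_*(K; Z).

Take the total order A < B < D < E < F < G < J < L on the vertex set. Then K (dimension 2) consists of the simplices:

  0-simplices (8): A, B, D, E, F, G, J, L
  1-simplices (14): AD, AJ, AL, BD, BE, BF, BG, BJ, BL, DL, EF, FG, FJ, FL
  2-simplices (6): ADL, BDL, BEF, BFG, BFJ, BFL

Hence C_0 ≅ Z^8, C_1 ≅ Z^14, C_2 ≅ Z^6.

∂_1: C_1 → C_0 maps an edge to its endpoints' difference, ∂[p,q] = q − p.
This gives a 8×14 integer matrix of rank 7; reducing to Smith normal form yields diagonal entries (1,1,1,1,1,1,1).

The boundary map ∂_2: C_2 → C_1 sends each 2-simplex [p,q,r] to [q,r] − [p,r] + [p,q]. For instance
  ∂ADL = DL − AL + AD,
  ∂BFJ = FJ − BJ + BF.
This gives a 14×6 integer matrix of rank 6; reducing to Smith normal form yields diagonal entries (1,1,1,1,1,1).

Computing H_k = (kernel of ∂_k) / (image of ∂_{k+1}):

  H_0: rank C_0 − rank ∂_1 = 8 − 7 = 1, and the invariant factors of ∂_1 are all 1, so H_0 ≅ Z.
  H_1: rank ker ∂_1 − rank ∂_2 = (14 − 7) − 6 = 1, and the invariant factors of ∂_2 are all 1, so H_1 ≅ Z.
  H_2: rank ker ∂_2 − rank ∂_3 = (6 − 6) − 0 = 0, and there is no ∂_3, so H_2 ≅ 0.

H_0 ≅ Z,  H_1 ≅ Z,  H_2 = 0.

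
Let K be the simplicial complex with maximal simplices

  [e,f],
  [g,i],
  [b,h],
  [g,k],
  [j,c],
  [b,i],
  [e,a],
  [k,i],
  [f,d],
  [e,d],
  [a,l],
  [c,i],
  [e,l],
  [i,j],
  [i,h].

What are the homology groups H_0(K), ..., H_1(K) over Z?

H_0 ≅ Z^2,  H_1 ≅ Z^5.

We work with the vertex ordering a < b < c < d < e < f < g < h < i < j < k < l. The simplices of K, each written with vertices in increasing order, are:

  0-simplices (12): a, b, c, d, e, f, g, h, i, j, k, l
  1-simplices (15): ae, al, bh, bi, ci, cj, de, df, ef, el, gi, gk, hi, ij, ik

so the chain groups are C_0 ≅ Z^12, C_1 ≅ Z^15.

Boundary ∂_1: C_1 → C_0 sends each edge [p,q] (with p < q) to q − p.
As a 12×15 matrix over Z this has rank 10, with invariant factors (1,1,1,1,1,1,1,1,1,1).

Reading off H_k = ker ∂_k / im ∂_{k+1}:

  H_0: rank C_0 − rank ∂_1 = 12 − 10 = 2, and the invariant factors of ∂_1 are all 1, so H_0 ≅ Z^2.
  H_1: rank ker ∂_1 − rank ∂_2 = (15 − 10) − 0 = 5, and there is no ∂_2, so H_1 ≅ Z^5.

As a check, the Euler characteristic is 12 − 15 = -3, which agrees with 2 − 5 = -3.
(K is a triangulation of the disjoint union of a wedge of 3 circles and a wedge of 2 circles.)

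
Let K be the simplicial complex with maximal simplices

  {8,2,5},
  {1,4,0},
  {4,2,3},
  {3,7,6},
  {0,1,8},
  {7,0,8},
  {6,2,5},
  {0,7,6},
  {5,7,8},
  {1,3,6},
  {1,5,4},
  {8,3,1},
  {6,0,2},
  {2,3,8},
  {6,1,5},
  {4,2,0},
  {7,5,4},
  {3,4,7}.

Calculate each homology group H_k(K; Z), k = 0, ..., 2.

H_0 = Z,  H_1 = Z^2,  H_2 = Z.

Take the total order 0 < 1 < 2 < 3 < 4 < 5 < 6 < 7 < 8 on the vertex set. Then K (dimension 2) consists of the simplices:

  0-simplices (9): [0], [1], [2], [3], [4], [5], [6], [7], [8]
  1-simplices (27): (27 of them)
  2-simplices (18): [0,1,4], [0,1,8], [0,2,4], [0,2,6], [0,6,7], [0,7,8], [1,3,6], [1,3,8], [1,4,5], [1,5,6], [2,3,4], [2,3,8], [2,5,6], [2,5,8], [3,4,7], [3,6,7], [4,5,7], [5,7,8]

so the chain groups are C_0 ≅ Z^9, C_1 ≅ Z^27, C_2 ≅ Z^18.

∂_1: C_1 → C_0 sends each edge [p,q] (with p < q) to q − p. For instance
  ∂[5,7] = [7] − [5].
The 9×27 boundary matrix has rank 8 and Smith normal form diag(1,1,1,1,1,1,1,1).

Boundary ∂_2: C_2 → C_1 maps a triangle to the signed sum of its edges. For instance
  ∂[1,3,8] = [3,8] − [1,8] + [1,3],
  ∂[0,2,4] = [2,4] − [0,4] + [0,2].
As a 27×18 matrix over Z this has rank 17, with invariant factors (1,1,1,1,1,1,1,1,1,1,1,1,1,1,1,1,1).

Now H_k = ker ∂_k / im ∂_{k+1}, so:

  H_0: rank C_0 − rank ∂_1 = 9 − 8 = 1, and the invariant factors of ∂_1 are all 1, so H_0 = Z.
  H_1: rank ker ∂_1 − rank ∂_2 = (27 − 8) − 17 = 2, and the invariant factors of ∂_2 are all 1, so H_1 = Z^2.
  H_2: rank ker ∂_2 − rank ∂_3 = (18 − 17) − 0 = 1, and there is no ∂_3, so H_2 = Z.

As a check, the Euler characteristic is 9 − 27 + 18 = 0, which agrees with 1 − 2 + 1 = 0.
(K is a triangulation of the torus T^2.)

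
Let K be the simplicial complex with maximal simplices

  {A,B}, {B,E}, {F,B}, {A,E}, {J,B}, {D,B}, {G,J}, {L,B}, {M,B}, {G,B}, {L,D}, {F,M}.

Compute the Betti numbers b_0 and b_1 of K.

Take the total order A < B < D < E < F < G < J < L < M on the vertex set. Then K (dimension 1) consists of the simplices:

  0-simplices (9): A, B, D, E, F, G, J, L, M
  1-simplices (12): AB, AE, BD, BE, BF, BG, BJ, BL, BM, DL, FM, GJ

so the chain groups are C_0 ≅ Z^9, C_1 ≅ Z^12.

The boundary map ∂_1: C_1 → C_0 is given by ∂[p,q] = [q] − [p]. For instance
  ∂BE = E − B.
The resulting 9×12 matrix has rank 8, and its Smith normal form has invariant factors (1,1,1,1,1,1,1,1).

Computing H_k = (kernel of ∂_k) / (image of ∂_{k+1}):

  H_0: rank C_0 − rank ∂_1 = 9 − 8 = 1, and the invariant factors of ∂_1 are all 1, so H_0 ≅ Z.
  H_1: rank ker ∂_1 − rank ∂_2 = (12 − 8) − 0 = 4, and there is no ∂_2, so H_1 ≅ Z^4.

Hence the Betti numbers are b_0 = 1, b_1 = 4.

b_0 = 1, b_1 = 4.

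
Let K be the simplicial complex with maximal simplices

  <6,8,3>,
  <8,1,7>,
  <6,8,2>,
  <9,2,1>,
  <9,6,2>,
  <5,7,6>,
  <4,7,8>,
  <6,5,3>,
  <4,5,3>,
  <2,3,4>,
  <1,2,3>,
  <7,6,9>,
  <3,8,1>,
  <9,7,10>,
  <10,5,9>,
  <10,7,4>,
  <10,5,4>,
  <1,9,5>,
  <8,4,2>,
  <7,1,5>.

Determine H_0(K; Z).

Take the total order 1 < 2 < 3 < 4 < 5 < 6 < 7 < 8 < 9 < 10 on the vertex set. Then K (dimension 2) consists of the simplices:

  0-simplices (10): [1], [2], [3], [4], [5], [6], [7], [8], [9], [10]
  1-simplices (30): (30 of them)
  2-simplices (20): (20 of them)

giving chain groups C_0 ≅ Z^10, C_1 ≅ Z^30, C_2 ≅ Z^20.

The boundary map ∂_1: C_1 → C_0 sends each edge [p,q] (with p < q) to q − p. For instance
  ∂[4,8] = [8] − [4].
The resulting 10×30 matrix has rank 9, and its Smith normal form has invariant factors (1,1,1,1,1,1,1,1,1).

The boundary map ∂_2: C_2 → C_1 acts by ∂[p,q,r] = [q,r] − [p,r] + [p,q]. For instance
  ∂[1,5,9] = [5,9] − [1,9] + [1,5],
  ∂[4,5,10] = [5,10] − [4,10] + [4,5].
The resulting 30×20 matrix has rank 20, and its Smith normal form has invariant factors (1,1,1,1,1,1,1,1,1,1,1,1,1,1,1,1,1,1,1,2).

From H_k ≅ ker(∂_k) / im(∂_{k+1}) we obtain:

  H_0: rank C_0 − rank ∂_1 = 10 − 9 = 1, and the invariant factors of ∂_1 are all 1, so H_0 ≅ Z.

(K is a triangulation of the Klein bottle.)

H_0 = Z.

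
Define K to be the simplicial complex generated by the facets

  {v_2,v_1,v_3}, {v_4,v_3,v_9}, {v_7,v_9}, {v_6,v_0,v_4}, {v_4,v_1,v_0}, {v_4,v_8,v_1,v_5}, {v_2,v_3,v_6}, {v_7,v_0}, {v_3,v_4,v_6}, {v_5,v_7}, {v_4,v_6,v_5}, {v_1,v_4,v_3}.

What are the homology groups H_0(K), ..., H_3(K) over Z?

H_0 = Z,  H_1 = Z^2,  H_2 = 0,  H_3 = 0.

Fix the vertex order v_0 < v_1 < v_2 < v_3 < v_4 < v_5 < v_6 < v_7 < v_8 < v_9 and write every simplex with vertices in increasing order. Then dim K = 3 and the simplices of K are:

  0-simplices (10): [v_0], [v_1], [v_2], [v_3], [v_4], [v_5], [v_6], [v_7], [v_8], [v_9]
  1-simplices (22): (22 of them)
  2-simplices (12): (12 of them)
  3-simplices (1): [v_1,v_4,v_5,v_8]

Hence C_0 ≅ Z^10, C_1 ≅ Z^22, C_2 ≅ Z^12, C_3 ≅ Z^1.

The boundary map ∂_1: C_1 → C_0 is given by ∂[p,q] = [q] − [p].
The 10×22 boundary matrix has rank 9 and Smith normal form diag(1,1,1,1,1,1,1,1,1).

Boundary ∂_2: C_2 → C_1 maps a triangle to the signed sum of its edges. For instance
  ∂[v_2,v_3,v_6] = [v_3,v_6] − [v_2,v_6] + [v_2,v_3],
  ∂[v_4,v_5,v_6] = [v_5,v_6] − [v_4,v_6] + [v_4,v_5].
This gives a 22×12 integer matrix of rank 11; reducing to Smith normal form yields diagonal entries (1,1,1,1,1,1,1,1,1,1,1).

The boundary map ∂_3: C_3 → C_2 sends each 3-simplex σ to the alternating sum Σ_i (−1)^i (σ with its i-th vertex removed). For instance
  ∂[v_1,v_4,v_5,v_8] = [v_4,v_5,v_8] − [v_1,v_5,v_8] + [v_1,v_4,v_8] − [v_1,v_4,v_5].
This gives a 12×1 integer matrix of rank 1; reducing to Smith normal form yields diagonal entries (1).

Computing H_k = (kernel of ∂_k) / (image of ∂_{k+1}):

  H_0: rank C_0 − rank ∂_1 = 10 − 9 = 1, and the invariant factors of ∂_1 are all 1, so H_0 ≅ Z.
  H_1: rank ker ∂_1 − rank ∂_2 = (22 − 9) − 11 = 2, and the invariant factors of ∂_2 are all 1, so H_1 ≅ Z^2.
  H_2: rank ker ∂_2 − rank ∂_3 = (12 − 11) − 1 = 0, and the invariant factors of ∂_3 are all 1, so H_2 ≅ 0.
  H_3: rank ker ∂_3 − rank ∂_4 = (1 − 1) − 0 = 0, and there is no ∂_4, so H_3 ≅ 0.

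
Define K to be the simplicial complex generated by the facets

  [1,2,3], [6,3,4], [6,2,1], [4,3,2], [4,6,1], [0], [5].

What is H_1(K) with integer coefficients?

We work with the vertex ordering 0 < 1 < 2 < 3 < 4 < 5 < 6. The simplices of K, each written with vertices in increasing order, are:

  0-simplices (7): [0], [1], [2], [3], [4], [5], [6]
  1-simplices (10): [1,2], [1,3], [1,4], [1,6], [2,3], [2,4], [2,6], [3,4], [3,6], [4,6]
  2-simplices (5): [1,2,3], [1,2,6], [1,4,6], [2,3,4], [3,4,6]

giving chain groups C_0 ≅ Z^7, C_1 ≅ Z^10, C_2 ≅ Z^5.

The boundary map ∂_1: C_1 → C_0 maps an edge to its endpoints' difference, ∂[p,q] = q − p. For instance
  ∂[1,2] = [2] − [1].
This gives a 7×10 integer matrix of rank 4; reducing to Smith normal form yields diagonal entries (1,1,1,1).

∂_2: C_2 → C_1 acts by ∂[p,q,r] = [q,r] − [p,r] + [p,q]. For instance
  ∂[1,2,6] = [2,6] − [1,6] + [1,2],
  ∂[3,4,6] = [4,6] − [3,6] + [3,4].
The 10×5 boundary matrix has rank 5 and Smith normal form diag(1,1,1,1,1).

Now H_k = ker ∂_k / im ∂_{k+1}, so:

  H_1: rank ker ∂_1 − rank ∂_2 = (10 − 4) − 5 = 1, and the invariant factors of ∂_2 are all 1, so H_1 ≅ Z.

H_1 = Z.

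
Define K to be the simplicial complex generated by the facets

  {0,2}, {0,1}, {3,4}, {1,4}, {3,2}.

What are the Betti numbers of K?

We work with the vertex ordering 0 < 1 < 2 < 3 < 4. The simplices of K, each written with vertices in increasing order, are:

  0-simplices (5): [0], [1], [2], [3], [4]
  1-simplices (5): [0,1], [0,2], [1,4], [2,3], [3,4]

Hence C_0 ≅ Z^5, C_1 ≅ Z^5.

The boundary map ∂_1: C_1 → C_0 is given by ∂[p,q] = [q] − [p].
The 5×5 boundary matrix has rank 4 and Smith normal form diag(1,1,1,1).

Now H_k = ker ∂_k / im ∂_{k+1}, so:

  H_0: rank C_0 − rank ∂_1 = 5 − 4 = 1, and the invariant factors of ∂_1 are all 1, so H_0 = Z.
  H_1: rank ker ∂_1 − rank ∂_2 = (5 − 4) − 0 = 1, and there is no ∂_2, so H_1 = Z.

Hence the Betti numbers are b_0 = 1, b_1 = 1.

b_0 = 1, b_1 = 1.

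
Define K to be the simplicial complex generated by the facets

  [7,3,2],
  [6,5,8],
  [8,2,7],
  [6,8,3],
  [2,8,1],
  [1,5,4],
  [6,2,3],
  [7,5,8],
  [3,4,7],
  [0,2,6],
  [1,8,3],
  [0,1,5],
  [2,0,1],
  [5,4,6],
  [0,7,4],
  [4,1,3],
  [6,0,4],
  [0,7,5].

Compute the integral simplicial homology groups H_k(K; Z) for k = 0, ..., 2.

H_0 ≅ Z,  H_1 ≅ Z ⊕ Z/2,  H_2 = 0.

We work with the vertex ordering 0 < 1 < 2 < 3 < 4 < 5 < 6 < 7 < 8. The simplices of K, each written with vertices in increasing order, are:

  0-simplices (9): [0], [1], [2], [3], [4], [5], [6], [7], [8]
  1-simplices (27): (27 of them)
  2-simplices (18): [0,1,2], [0,1,5], [0,2,6], [0,4,6], [0,4,7], [0,5,7], [1,2,8], [1,3,4], [1,3,8], [1,4,5], [2,3,6], [2,3,7], [2,7,8], [3,4,7], [3,6,8], [4,5,6], [5,6,8], [5,7,8]

so the chain groups are C_0 ≅ Z^9, C_1 ≅ Z^27, C_2 ≅ Z^18.

Boundary ∂_1: C_1 → C_0 maps an edge to its endpoints' difference, ∂[p,q] = q − p. For instance
  ∂[2,8] = [8] − [2].
As a 9×27 matrix over Z this has rank 8, with invariant factors (1,1,1,1,1,1,1,1).

The boundary map ∂_2: C_2 → C_1 sends each 2-simplex [p,q,r] to [q,r] − [p,r] + [p,q]. For instance
  ∂[2,3,6] = [3,6] − [2,6] + [2,3],
  ∂[1,3,4] = [3,4] − [1,4] + [1,3].
The 27×18 boundary matrix has rank 18 and Smith normal form diag(1,1,1,1,1,1,1,1,1,1,1,1,1,1,1,1,1,2).

Now H_k = ker ∂_k / im ∂_{k+1}, so:

  H_0: rank C_0 − rank ∂_1 = 9 − 8 = 1, and the invariant factors of ∂_1 are all 1, so H_0 ≅ Z.
  H_1: rank ker ∂_1 − rank ∂_2 = (27 − 8) − 18 = 1, and ∂_2 has invariant factor 2 > 1, so H_1 ≅ Z ⊕ Z/2.
  H_2: rank ker ∂_2 − rank ∂_3 = (18 − 18) − 0 = 0, and there is no ∂_3, so H_2 ≅ 0.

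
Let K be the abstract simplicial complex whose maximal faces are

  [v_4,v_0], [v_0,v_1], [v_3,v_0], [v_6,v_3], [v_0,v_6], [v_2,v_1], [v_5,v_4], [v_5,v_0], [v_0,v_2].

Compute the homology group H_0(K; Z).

H_0 ≅ Z.

Order the vertices as v_0 < v_1 < v_2 < v_3 < v_4 < v_5 < v_6. Listing each simplex with vertices in this order, K has dimension 1 with simplices:

  0-simplices (7): [v_0], [v_1], [v_2], [v_3], [v_4], [v_5], [v_6]
  1-simplices (9): [v_0,v_1], [v_0,v_2], [v_0,v_3], [v_0,v_4], [v_0,v_5], [v_0,v_6], [v_1,v_2], [v_3,v_6], [v_4,v_5]

Hence C_0 ≅ Z^7, C_1 ≅ Z^9.

∂_1: C_1 → C_0 is given by ∂[p,q] = [q] − [p].
The 7×9 boundary matrix has rank 6 and Smith normal form diag(1,1,1,1,1,1).

Now H_k = ker ∂_k / im ∂_{k+1}, so:

  H_0: rank C_0 − rank ∂_1 = 7 − 6 = 1, and the invariant factors of ∂_1 are all 1, so H_0 = Z.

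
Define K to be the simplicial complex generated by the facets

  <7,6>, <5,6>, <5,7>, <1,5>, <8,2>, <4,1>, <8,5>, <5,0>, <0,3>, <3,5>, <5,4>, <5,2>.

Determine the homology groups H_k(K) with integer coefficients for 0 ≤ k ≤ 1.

H_0 ≅ Z,  H_1 ≅ Z^4.

Take the total order 0 < 1 < 2 < 3 < 4 < 5 < 6 < 7 < 8 on the vertex set. Then K (dimension 1) consists of the simplices:

  0-simplices (9): [0], [1], [2], [3], [4], [5], [6], [7], [8]
  1-simplices (12): [0,3], [0,5], [1,4], [1,5], [2,5], [2,8], [3,5], [4,5], [5,6], [5,7], [5,8], [6,7]

Hence C_0 ≅ Z^9, C_1 ≅ Z^12.

The boundary map ∂_1: C_1 → C_0 maps an edge to its endpoints' difference, ∂[p,q] = q − p.
This gives a 9×12 integer matrix of rank 8; reducing to Smith normal form yields diagonal entries (1,1,1,1,1,1,1,1).

Now H_k = ker ∂_k / im ∂_{k+1}, so:

  H_0: rank C_0 − rank ∂_1 = 9 − 8 = 1, and the invariant factors of ∂_1 are all 1, so H_0 ≅ Z.
  H_1: rank ker ∂_1 − rank ∂_2 = (12 − 8) − 0 = 4, and there is no ∂_2, so H_1 ≅ Z^4.

(K is a triangulation of a wedge of 4 circles.)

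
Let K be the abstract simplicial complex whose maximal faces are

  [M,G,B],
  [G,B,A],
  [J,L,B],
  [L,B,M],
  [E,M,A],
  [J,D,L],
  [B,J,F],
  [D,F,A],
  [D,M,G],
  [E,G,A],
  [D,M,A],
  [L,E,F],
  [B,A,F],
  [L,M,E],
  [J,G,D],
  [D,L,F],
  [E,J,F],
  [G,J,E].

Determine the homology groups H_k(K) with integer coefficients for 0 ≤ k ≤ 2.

Order the vertices as A < B < D < E < F < G < J < L < M. Listing each simplex with vertices in this order, K has dimension 2 with simplices:

  0-simplices (9): A, B, D, E, F, G, J, L, M
  1-simplices (27): AB, AD, AE, AF, AG, AM, BF, BG, BJ, BL, BM, DF, DG, DJ, DL, DM, EF, EG, EJ, EL, EM, FJ, FL, GJ, GM, JL, LM
  2-simplices (18): ABF, ABG, ADF, ADM, AEG, AEM, BFJ, BGM, BJL, BLM, DFL, DGJ, DGM, DJL, EFJ, EFL, EGJ, ELM

so the chain groups are C_0 ≅ Z^9, C_1 ≅ Z^27, C_2 ≅ Z^18.

Boundary ∂_1: C_1 → C_0 maps an edge to its endpoints' difference, ∂[p,q] = q − p. For instance
  ∂DG = G − D.
This gives a 9×27 integer matrix of rank 8; reducing to Smith normal form yields diagonal entries (1,1,1,1,1,1,1,1).

The boundary map ∂_2: C_2 → C_1 sends each 2-simplex [p,q,r] to [q,r] − [p,r] + [p,q]. For instance
  ∂AEG = EG − AG + AE,
  ∂BFJ = FJ − BJ + BF.
This gives a 27×18 integer matrix of rank 18; reducing to Smith normal form yields diagonal entries (1,1,1,1,1,1,1,1,1,1,1,1,1,1,1,1,1,2).

From H_k ≅ ker(∂_k) / im(∂_{k+1}) we obtain:

  H_0: rank C_0 − rank ∂_1 = 9 − 8 = 1, and the invariant factors of ∂_1 are all 1, so H_0 ≅ Z.
  H_1: rank ker ∂_1 − rank ∂_2 = (27 − 8) − 18 = 1, and ∂_2 has invariant factor 2 > 1, so H_1 ≅ Z × Z/2.
  H_2: rank ker ∂_2 − rank ∂_3 = (18 − 18) − 0 = 0, and there is no ∂_3, so H_2 ≅ 0.

(K is a triangulation of the Klein bottle.)

H_0 ≅ Z,  H_1 ≅ Z × Z/2,  H_2 = 0.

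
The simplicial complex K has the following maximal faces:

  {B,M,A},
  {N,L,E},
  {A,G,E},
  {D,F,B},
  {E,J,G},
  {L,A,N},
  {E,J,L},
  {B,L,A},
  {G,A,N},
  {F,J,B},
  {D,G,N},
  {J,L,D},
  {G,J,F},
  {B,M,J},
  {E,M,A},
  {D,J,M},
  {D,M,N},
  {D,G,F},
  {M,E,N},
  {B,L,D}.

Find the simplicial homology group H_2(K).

H_2 = 0.

We work with the vertex ordering A < B < D < E < F < G < J < L < M < N. The simplices of K, each written with vertices in increasing order, are:

  0-simplices (10): A, B, D, E, F, G, J, L, M, N
  1-simplices (30): AB, AE, AG, AL, AM, AN, BD, BF, BJ, BL, BM, DF, DG, DJ, DL, DM, DN, EG, EJ, EL, EM, EN, FG, FJ, GJ, GN, JL, JM, LN, MN
  2-simplices (20): ABL, ABM, AEG, AEM, AGN, ALN, BDF, BDL, BFJ, BJM, DFG, DGN, DJL, DJM, DMN, EGJ, EJL, ELN, EMN, FGJ

giving chain groups C_0 ≅ Z^10, C_1 ≅ Z^30, C_2 ≅ Z^20.

Boundary ∂_1: C_1 → C_0 sends each edge [p,q] (with p < q) to q − p. For instance
  ∂AG = G − A.
This gives a 10×30 integer matrix of rank 9; reducing to Smith normal form yields diagonal entries (1,1,1,1,1,1,1,1,1).

Boundary ∂_2: C_2 → C_1 sends each 2-simplex [p,q,r] to [q,r] − [p,r] + [p,q]. For instance
  ∂DJL = JL − DL + DJ,
  ∂DMN = MN − DN + DM.
As a 30×20 matrix over Z this has rank 20, with invariant factors (1,1,1,1,1,1,1,1,1,1,1,1,1,1,1,1,1,1,1,2).

Computing H_k = (kernel of ∂_k) / (image of ∂_{k+1}):

  H_2: rank ker ∂_2 − rank ∂_3 = (20 − 20) − 0 = 0, and there is no ∂_3, so H_2 ≅ 0.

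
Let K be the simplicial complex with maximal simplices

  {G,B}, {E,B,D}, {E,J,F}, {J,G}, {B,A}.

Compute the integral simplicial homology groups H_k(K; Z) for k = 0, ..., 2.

Fix the vertex order A < B < D < E < F < G < J and write every simplex with vertices in increasing order. Then dim K = 2 and the simplices of K are:

  0-simplices (7): A, B, D, E, F, G, J
  1-simplices (9): AB, BD, BE, BG, DE, EF, EJ, FJ, GJ
  2-simplices (2): BDE, EFJ

giving chain groups C_0 ≅ Z^7, C_1 ≅ Z^9, C_2 ≅ Z^2.

The boundary map ∂_1: C_1 → C_0 maps an edge to its endpoints' difference, ∂[p,q] = q − p.
This gives a 7×9 integer matrix of rank 6; reducing to Smith normal form yields diagonal entries (1,1,1,1,1,1).

The boundary map ∂_2: C_2 → C_1 sends each 2-simplex [p,q,r] to [q,r] − [p,r] + [p,q]. For instance
  ∂BDE = DE − BE + BD,
  ∂EFJ = FJ − EJ + EF.
The resulting 9×2 matrix has rank 2, and its Smith normal form has invariant factors (1,1).

Now H_k = ker ∂_k / im ∂_{k+1}, so:

  H_0: rank C_0 − rank ∂_1 = 7 − 6 = 1, and the invariant factors of ∂_1 are all 1, so H_0 = Z.
  H_1: rank ker ∂_1 − rank ∂_2 = (9 − 6) − 2 = 1, and the invariant factors of ∂_2 are all 1, so H_1 = Z.
  H_2: rank ker ∂_2 − rank ∂_3 = (2 − 2) − 0 = 0, and there is no ∂_3, so H_2 = 0.

As a check, the Euler characteristic is 7 − 9 + 2 = 0, which agrees with 1 − 1 + 0 = 0.

H_0 = Z,  H_1 = Z,  H_2 = 0.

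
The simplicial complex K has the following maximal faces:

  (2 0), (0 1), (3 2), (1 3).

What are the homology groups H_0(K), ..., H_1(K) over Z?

K has 4 vertices, 4 edges.
rank ∂_0 = 0, rank ∂_1 = 3 ⇒ b_0 = 4 − 0 − 3 = 1; all invariant factors of ∂_1 are 1 so no torsion. So H_0 = Z.
rank ∂_1 = 3, rank ∂_2 = 0 ⇒ b_1 = 4 − 3 − 0 = 1. So H_1 = Z.

H_0 ≅ Z,  H_1 ≅ Z.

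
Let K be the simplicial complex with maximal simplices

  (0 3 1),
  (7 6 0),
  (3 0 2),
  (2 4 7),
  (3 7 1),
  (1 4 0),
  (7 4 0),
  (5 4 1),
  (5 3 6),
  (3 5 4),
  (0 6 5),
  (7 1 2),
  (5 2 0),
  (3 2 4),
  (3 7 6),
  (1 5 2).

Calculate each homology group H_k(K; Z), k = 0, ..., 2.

Take the total order 0 < 1 < 2 < 3 < 4 < 5 < 6 < 7 on the vertex set. Then K (dimension 2) consists of the simplices:

  0-simplices (8): [0], [1], [2], [3], [4], [5], [6], [7]
  1-simplices (24): (24 of them)
  2-simplices (16): [0,1,3], [0,1,4], [0,2,3], [0,2,5], [0,4,7], [0,5,6], [0,6,7], [1,2,5], [1,2,7], [1,3,7], [1,4,5], [2,3,4], [2,4,7], [3,4,5], [3,5,6], [3,6,7]

so the chain groups are C_0 ≅ Z^8, C_1 ≅ Z^24, C_2 ≅ Z^16.

The boundary map ∂_1: C_1 → C_0 is given by ∂[p,q] = [q] − [p]. For instance
  ∂[5,6] = [6] − [5].
The resulting 8×24 matrix has rank 7, and its Smith normal form has invariant factors (1,1,1,1,1,1,1).

The boundary map ∂_2: C_2 → C_1 sends each 2-simplex [p,q,r] to [q,r] − [p,r] + [p,q]. For instance
  ∂[0,6,7] = [6,7] − [0,7] + [0,6],
  ∂[0,1,3] = [1,3] − [0,3] + [0,1].
As a 24×16 matrix over Z this has rank 15, with invariant factors (1,1,1,1,1,1,1,1,1,1,1,1,1,1,1).

From H_k ≅ ker(∂_k) / im(∂_{k+1}) we obtain:

  H_0: rank C_0 − rank ∂_1 = 8 − 7 = 1, and the invariant factors of ∂_1 are all 1, so H_0 = Z.
  H_1: rank ker ∂_1 − rank ∂_2 = (24 − 7) − 15 = 2, and the invariant factors of ∂_2 are all 1, so H_1 = Z^2.
  H_2: rank ker ∂_2 − rank ∂_3 = (16 − 15) − 0 = 1, and there is no ∂_3, so H_2 = Z.

H_0 = Z,  H_1 = Z^2,  H_2 = Z.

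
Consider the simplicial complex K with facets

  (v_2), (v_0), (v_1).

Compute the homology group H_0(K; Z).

H_0 ≅ Z^3.

Fix the vertex order v_0 < v_1 < v_2 and write every simplex with vertices in increasing order. Then dim K = 0 and the simplices of K are:

  0-simplices (3): [v_0], [v_1], [v_2]

giving chain groups C_0 ≅ Z^3.

Computing H_k = (kernel of ∂_k) / (image of ∂_{k+1}):

  H_0: rank C_0 − rank ∂_1 = 3 − 0 = 3, and there is no ∂_1, so H_0 = Z^3.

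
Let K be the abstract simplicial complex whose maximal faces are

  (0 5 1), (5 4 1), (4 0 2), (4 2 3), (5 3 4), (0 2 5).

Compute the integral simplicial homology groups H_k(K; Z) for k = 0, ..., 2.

Order the vertices as 0 < 1 < 2 < 3 < 4 < 5. Listing each simplex with vertices in this order, K has dimension 2 with simplices:

  0-simplices (6): [0], [1], [2], [3], [4], [5]
  1-simplices (12): [0,1], [0,2], [0,4], [0,5], [1,4], [1,5], [2,3], [2,4], [2,5], [3,4], [3,5], [4,5]
  2-simplices (6): [0,1,5], [0,2,4], [0,2,5], [1,4,5], [2,3,4], [3,4,5]

giving chain groups C_0 ≅ Z^6, C_1 ≅ Z^12, C_2 ≅ Z^6.

Boundary ∂_1: C_1 → C_0 sends each edge [p,q] (with p < q) to q − p. For instance
  ∂[2,3] = [3] − [2].
The 6×12 boundary matrix has rank 5 and Smith normal form diag(1,1,1,1,1).

∂_2: C_2 → C_1 maps a triangle to the signed sum of its edges. For instance
  ∂[0,2,4] = [2,4] − [0,4] + [0,2],
  ∂[2,3,4] = [3,4] − [2,4] + [2,3].
As a 12×6 matrix over Z this has rank 6, with invariant factors (1,1,1,1,1,1).

Now H_k = ker ∂_k / im ∂_{k+1}, so:

  H_0: rank C_0 − rank ∂_1 = 6 − 5 = 1, and the invariant factors of ∂_1 are all 1, so H_0 = Z.
  H_1: rank ker ∂_1 − rank ∂_2 = (12 − 5) − 6 = 1, and the invariant factors of ∂_2 are all 1, so H_1 = Z.
  H_2: rank ker ∂_2 − rank ∂_3 = (6 − 6) − 0 = 0, and there is no ∂_3, so H_2 = 0.

(K is a triangulation of the cylinder S^1 x I.)

H_0 ≅ Z,  H_1 ≅ Z,  H_2 = 0.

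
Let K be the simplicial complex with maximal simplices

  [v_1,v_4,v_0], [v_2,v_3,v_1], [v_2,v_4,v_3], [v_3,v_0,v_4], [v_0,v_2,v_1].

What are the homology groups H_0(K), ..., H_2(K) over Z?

We work with the vertex ordering v_0 < v_1 < v_2 < v_3 < v_4. The simplices of K, each written with vertices in increasing order, are:

  0-simplices (5): [v_0], [v_1], [v_2], [v_3], [v_4]
  1-simplices (10): [v_0,v_1], [v_0,v_2], [v_0,v_3], [v_0,v_4], [v_1,v_2], [v_1,v_3], [v_1,v_4], [v_2,v_3], [v_2,v_4], [v_3,v_4]
  2-simplices (5): [v_0,v_1,v_2], [v_0,v_1,v_4], [v_0,v_3,v_4], [v_1,v_2,v_3], [v_2,v_3,v_4]

so the chain groups are C_0 ≅ Z^5, C_1 ≅ Z^10, C_2 ≅ Z^5.

The boundary map ∂_1: C_1 → C_0 is given by ∂[p,q] = [q] − [p].
The 5×10 boundary matrix has rank 4 and Smith normal form diag(1,1,1,1).

∂_2: C_2 → C_1 sends each 2-simplex [p,q,r] to [q,r] − [p,r] + [p,q]. For instance
  ∂[v_0,v_1,v_2] = [v_1,v_2] − [v_0,v_2] + [v_0,v_1],
  ∂[v_1,v_2,v_3] = [v_2,v_3] − [v_1,v_3] + [v_1,v_2].
As a 10×5 matrix over Z this has rank 5, with invariant factors (1,1,1,1,1).

Reading off H_k = ker ∂_k / im ∂_{k+1}:

  H_0: rank C_0 − rank ∂_1 = 5 − 4 = 1, and the invariant factors of ∂_1 are all 1, so H_0 = Z.
  H_1: rank ker ∂_1 − rank ∂_2 = (10 − 4) − 5 = 1, and the invariant factors of ∂_2 are all 1, so H_1 = Z.
  H_2: rank ker ∂_2 − rank ∂_3 = (5 − 5) − 0 = 0, and there is no ∂_3, so H_2 = 0.

(K is a triangulation of the Möbius band.)

H_0 ≅ Z,  H_1 ≅ Z,  H_2 = 0.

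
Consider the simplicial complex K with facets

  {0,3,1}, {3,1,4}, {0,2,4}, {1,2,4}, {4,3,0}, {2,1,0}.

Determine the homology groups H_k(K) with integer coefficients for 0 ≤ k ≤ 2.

Fix the vertex order 0 < 1 < 2 < 3 < 4 and write every simplex with vertices in increasing order. Then dim K = 2 and the simplices of K are:

  0-simplices (5): [0], [1], [2], [3], [4]
  1-simplices (9): [0,1], [0,2], [0,3], [0,4], [1,2], [1,3], [1,4], [2,4], [3,4]
  2-simplices (6): [0,1,2], [0,1,3], [0,2,4], [0,3,4], [1,2,4], [1,3,4]

giving chain groups C_0 ≅ Z^5, C_1 ≅ Z^9, C_2 ≅ Z^6.

Boundary ∂_1: C_1 → C_0 maps an edge to its endpoints' difference, ∂[p,q] = q − p.
The resulting 5×9 matrix has rank 4, and its Smith normal form has invariant factors (1,1,1,1).

Boundary ∂_2: C_2 → C_1 maps a triangle to the signed sum of its edges. For instance
  ∂[0,2,4] = [2,4] − [0,4] + [0,2],
  ∂[1,3,4] = [3,4] − [1,4] + [1,3].
As a 9×6 matrix over Z this has rank 5, with invariant factors (1,1,1,1,1).

Now H_k = ker ∂_k / im ∂_{k+1}, so:

  H_0: rank C_0 − rank ∂_1 = 5 − 4 = 1, and the invariant factors of ∂_1 are all 1, so H_0 ≅ Z.
  H_1: rank ker ∂_1 − rank ∂_2 = (9 − 4) − 5 = 0, and the invariant factors of ∂_2 are all 1, so H_1 ≅ 0.
  H_2: rank ker ∂_2 − rank ∂_3 = (6 − 5) − 0 = 1, and there is no ∂_3, so H_2 ≅ Z.

As a check, the Euler characteristic is 5 − 9 + 6 = 2, which agrees with 1 − 0 + 1 = 2.

H_0 = Z,  H_1 = 0,  H_2 = Z.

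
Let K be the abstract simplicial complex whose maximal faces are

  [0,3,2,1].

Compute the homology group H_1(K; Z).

We work with the vertex ordering 0 < 1 < 2 < 3. The simplices of K, each written with vertices in increasing order, are:

  0-simplices (4): [0], [1], [2], [3]
  1-simplices (6): [0,1], [0,2], [0,3], [1,2], [1,3], [2,3]
  2-simplices (4): [0,1,2], [0,1,3], [0,2,3], [1,2,3]
  3-simplices (1): [0,1,2,3]

Hence C_0 ≅ Z^4, C_1 ≅ Z^6, C_2 ≅ Z^4, C_3 ≅ Z^1.

∂_1: C_1 → C_0 is given by ∂[p,q] = [q] − [p].
The resulting 4×6 matrix has rank 3, and its Smith normal form has invariant factors (1,1,1).

Boundary ∂_2: C_2 → C_1 sends each 2-simplex [p,q,r] to [q,r] − [p,r] + [p,q]. For instance
  ∂[0,2,3] = [2,3] − [0,3] + [0,2],
  ∂[0,1,2] = [1,2] − [0,2] + [0,1].
The 6×4 boundary matrix has rank 3 and Smith normal form diag(1,1,1).

The boundary map ∂_3: C_3 → C_2 sends each 3-simplex σ to the alternating sum Σ_i (−1)^i (σ with its i-th vertex removed). For instance
  ∂[0,1,2,3] = [1,2,3] − [0,2,3] + [0,1,3] − [0,1,2].
As a 4×1 matrix over Z this has rank 1, with invariant factors (1).

From H_k ≅ ker(∂_k) / im(∂_{k+1}) we obtain:

  H_1: rank ker ∂_1 − rank ∂_2 = (6 − 3) − 3 = 0, and the invariant factors of ∂_2 are all 1, so H_1 ≅ 0.

H_1 ≅ 0.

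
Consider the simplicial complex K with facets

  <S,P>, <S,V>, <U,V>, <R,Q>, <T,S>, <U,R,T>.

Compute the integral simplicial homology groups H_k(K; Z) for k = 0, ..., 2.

Fix the vertex order P < Q < R < S < T < U < V and write every simplex with vertices in increasing order. Then dim K = 2 and the simplices of K are:

  0-simplices (7): P, Q, R, S, T, U, V
  1-simplices (8): PS, QR, RT, RU, ST, SV, TU, UV
  2-simplices (1): RTU

Hence C_0 ≅ Z^7, C_1 ≅ Z^8, C_2 ≅ Z^1.

The boundary map ∂_1: C_1 → C_0 is given by ∂[p,q] = [q] − [p].
The 7×8 boundary matrix has rank 6 and Smith normal form diag(1,1,1,1,1,1).

The boundary map ∂_2: C_2 → C_1 acts by ∂[p,q,r] = [q,r] − [p,r] + [p,q]. For instance
  ∂RTU = TU − RU + RT.
This gives a 8×1 integer matrix of rank 1; reducing to Smith normal form yields diagonal entries (1).

Reading off H_k = ker ∂_k / im ∂_{k+1}:

  H_0: rank C_0 − rank ∂_1 = 7 − 6 = 1, and the invariant factors of ∂_1 are all 1, so H_0 = Z.
  H_1: rank ker ∂_1 − rank ∂_2 = (8 − 6) − 1 = 1, and the invariant factors of ∂_2 are all 1, so H_1 = Z.
  H_2: rank ker ∂_2 − rank ∂_3 = (1 − 1) − 0 = 0, and there is no ∂_3, so H_2 = 0.

As a check, the Euler characteristic is 7 − 8 + 1 = 0, which agrees with 1 − 1 + 0 = 0.

H_0 ≅ Z,  H_1 ≅ Z,  H_2 = 0.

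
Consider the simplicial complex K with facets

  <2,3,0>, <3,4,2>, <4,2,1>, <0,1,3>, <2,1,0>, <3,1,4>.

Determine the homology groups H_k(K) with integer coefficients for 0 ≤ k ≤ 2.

H_0 ≅ Z,  H_1 = 0,  H_2 ≅ Z.

Order the vertices as 0 < 1 < 2 < 3 < 4. Listing each simplex with vertices in this order, K has dimension 2 with simplices:

  0-simplices (5): [0], [1], [2], [3], [4]
  1-simplices (9): [0,1], [0,2], [0,3], [1,2], [1,3], [1,4], [2,3], [2,4], [3,4]
  2-simplices (6): [0,1,2], [0,1,3], [0,2,3], [1,2,4], [1,3,4], [2,3,4]

Hence C_0 ≅ Z^5, C_1 ≅ Z^9, C_2 ≅ Z^6.

Boundary ∂_1: C_1 → C_0 sends each edge [p,q] (with p < q) to q − p.
The resulting 5×9 matrix has rank 4, and its Smith normal form has invariant factors (1,1,1,1).

The boundary map ∂_2: C_2 → C_1 acts by ∂[p,q,r] = [q,r] − [p,r] + [p,q]. For instance
  ∂[0,1,3] = [1,3] − [0,3] + [0,1],
  ∂[2,3,4] = [3,4] − [2,4] + [2,3].
This gives a 9×6 integer matrix of rank 5; reducing to Smith normal form yields diagonal entries (1,1,1,1,1).

Computing H_k = (kernel of ∂_k) / (image of ∂_{k+1}):

  H_0: rank C_0 − rank ∂_1 = 5 − 4 = 1, and the invariant factors of ∂_1 are all 1, so H_0 ≅ Z.
  H_1: rank ker ∂_1 − rank ∂_2 = (9 − 4) − 5 = 0, and the invariant factors of ∂_2 are all 1, so H_1 ≅ 0.
  H_2: rank ker ∂_2 − rank ∂_3 = (6 − 5) − 0 = 1, and there is no ∂_3, so H_2 ≅ Z.

As a check, the Euler characteristic is 5 − 9 + 6 = 2, which agrees with 1 − 0 + 1 = 2.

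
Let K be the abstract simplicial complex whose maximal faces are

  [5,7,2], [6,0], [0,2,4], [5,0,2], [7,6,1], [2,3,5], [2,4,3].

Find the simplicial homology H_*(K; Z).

H_0 = Z,  H_1 = Z,  H_2 = 0.

We work with the vertex ordering 0 < 1 < 2 < 3 < 4 < 5 < 6 < 7. The simplices of K, each written with vertices in increasing order, are:

  0-simplices (8): [0], [1], [2], [3], [4], [5], [6], [7]
  1-simplices (14): [0,2], [0,4], [0,5], [0,6], [1,6], [1,7], [2,3], [2,4], [2,5], [2,7], [3,4], [3,5], [5,7], [6,7]
  2-simplices (6): [0,2,4], [0,2,5], [1,6,7], [2,3,4], [2,3,5], [2,5,7]

so the chain groups are C_0 ≅ Z^8, C_1 ≅ Z^14, C_2 ≅ Z^6.

The boundary map ∂_1: C_1 → C_0 maps an edge to its endpoints' difference, ∂[p,q] = q − p.
The 8×14 boundary matrix has rank 7 and Smith normal form diag(1,1,1,1,1,1,1).

Boundary ∂_2: C_2 → C_1 acts by ∂[p,q,r] = [q,r] − [p,r] + [p,q]. For instance
  ∂[0,2,5] = [2,5] − [0,5] + [0,2],
  ∂[2,5,7] = [5,7] − [2,7] + [2,5].
As a 14×6 matrix over Z this has rank 6, with invariant factors (1,1,1,1,1,1).

Now H_k = ker ∂_k / im ∂_{k+1}, so:

  H_0: rank C_0 − rank ∂_1 = 8 − 7 = 1, and the invariant factors of ∂_1 are all 1, so H_0 = Z.
  H_1: rank ker ∂_1 − rank ∂_2 = (14 − 7) − 6 = 1, and the invariant factors of ∂_2 are all 1, so H_1 = Z.
  H_2: rank ker ∂_2 − rank ∂_3 = (6 − 6) − 0 = 0, and there is no ∂_3, so H_2 = 0.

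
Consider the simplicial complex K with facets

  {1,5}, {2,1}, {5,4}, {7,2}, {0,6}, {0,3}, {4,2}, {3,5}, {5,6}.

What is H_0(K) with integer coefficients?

H_0 = Z.

We work with the vertex ordering 0 < 1 < 2 < 3 < 4 < 5 < 6 < 7. The simplices of K, each written with vertices in increasing order, are:

  0-simplices (8): [0], [1], [2], [3], [4], [5], [6], [7]
  1-simplices (9): [0,3], [0,6], [1,2], [1,5], [2,4], [2,7], [3,5], [4,5], [5,6]

so the chain groups are C_0 ≅ Z^8, C_1 ≅ Z^9.

Boundary ∂_1: C_1 → C_0 sends each edge [p,q] (with p < q) to q − p.
As a 8×9 matrix over Z this has rank 7, with invariant factors (1,1,1,1,1,1,1).

Now H_k = ker ∂_k / im ∂_{k+1}, so:

  H_0: rank C_0 − rank ∂_1 = 8 − 7 = 1, and the invariant factors of ∂_1 are all 1, so H_0 ≅ Z.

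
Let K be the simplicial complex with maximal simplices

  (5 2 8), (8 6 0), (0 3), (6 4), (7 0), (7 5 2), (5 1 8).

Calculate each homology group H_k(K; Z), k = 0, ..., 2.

K has 9 vertices, 13 edges, 4 triangles.
rank ∂_0 = 0, rank ∂_1 = 8 ⇒ b_0 = 9 − 0 − 8 = 1; all invariant factors of ∂_1 are 1 so no torsion. So H_0 ≅ Z.
rank ∂_1 = 8, rank ∂_2 = 4 ⇒ b_1 = 13 − 8 − 4 = 1; all invariant factors of ∂_2 are 1 so no torsion. So H_1 ≅ Z.
rank ∂_2 = 4, rank ∂_3 = 0 ⇒ b_2 = 4 − 4 − 0 = 0. So H_2 ≅ 0.

H_0 = Z,  H_1 = Z,  H_2 = 0.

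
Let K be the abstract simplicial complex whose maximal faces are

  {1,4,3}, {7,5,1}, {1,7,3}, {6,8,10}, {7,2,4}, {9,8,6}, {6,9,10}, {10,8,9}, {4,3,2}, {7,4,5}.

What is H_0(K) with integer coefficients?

H_0 ≅ Z^2.

We work with the vertex ordering 1 < 2 < 3 < 4 < 5 < 6 < 7 < 8 < 9 < 10. The simplices of K, each written with vertices in increasing order, are:

  0-simplices (10): [1], [2], [3], [4], [5], [6], [7], [8], [9], [10]
  1-simplices (18): [1,3], [1,4], [1,5], [1,7], [2,3], [2,4], [2,7], [3,4], [3,7], [4,5], [4,7], [5,7], [6,8], [6,9], [6,10], [8,9], [8,10], [9,10]
  2-simplices (10): [1,3,4], [1,3,7], [1,5,7], [2,3,4], [2,4,7], [4,5,7], [6,8,9], [6,8,10], [6,9,10], [8,9,10]

Hence C_0 ≅ Z^10, C_1 ≅ Z^18, C_2 ≅ Z^10.

The boundary map ∂_1: C_1 → C_0 sends each edge [p,q] (with p < q) to q − p. For instance
  ∂[2,3] = [3] − [2].
The resulting 10×18 matrix has rank 8, and its Smith normal form has invariant factors (1,1,1,1,1,1,1,1).

Boundary ∂_2: C_2 → C_1 acts by ∂[p,q,r] = [q,r] − [p,r] + [p,q]. For instance
  ∂[6,9,10] = [9,10] − [6,10] + [6,9],
  ∂[6,8,9] = [8,9] − [6,9] + [6,8].
The resulting 18×10 matrix has rank 9, and its Smith normal form has invariant factors (1,1,1,1,1,1,1,1,1).

Reading off H_k = ker ∂_k / im ∂_{k+1}:

  H_0: rank C_0 − rank ∂_1 = 10 − 8 = 2, and the invariant factors of ∂_1 are all 1, so H_0 = Z^2.

(K is a triangulation of the disjoint union of the 2-sphere S^2 and the cylinder S^1 x I.)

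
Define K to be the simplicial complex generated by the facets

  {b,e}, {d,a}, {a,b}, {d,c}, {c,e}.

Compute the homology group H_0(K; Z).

H_0 = Z.

Fix the vertex order a < b < c < d < e and write every simplex with vertices in increasing order. Then dim K = 1 and the simplices of K are:

  0-simplices (5): a, b, c, d, e
  1-simplices (5): ab, ad, be, cd, ce

giving chain groups C_0 ≅ Z^5, C_1 ≅ Z^5.

∂_1: C_1 → C_0 maps an edge to its endpoints' difference, ∂[p,q] = q − p.
The 5×5 boundary matrix has rank 4 and Smith normal form diag(1,1,1,1).

Now H_k = ker ∂_k / im ∂_{k+1}, so:

  H_0: rank C_0 − rank ∂_1 = 5 − 4 = 1, and the invariant factors of ∂_1 are all 1, so H_0 = Z.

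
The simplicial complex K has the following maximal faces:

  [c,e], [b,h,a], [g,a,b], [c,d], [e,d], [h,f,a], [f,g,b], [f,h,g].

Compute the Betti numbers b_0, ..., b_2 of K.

We work with the vertex ordering a < b < c < d < e < f < g < h. The simplices of K, each written with vertices in increasing order, are:

  0-simplices (8): a, b, c, d, e, f, g, h
  1-simplices (13): ab, af, ag, ah, bf, bg, bh, cd, ce, de, fg, fh, gh
  2-simplices (5): abg, abh, afh, bfg, fgh

so the chain groups are C_0 ≅ Z^8, C_1 ≅ Z^13, C_2 ≅ Z^5.

∂_1: C_1 → C_0 sends each edge [p,q] (with p < q) to q − p. For instance
  ∂bh = h − b.
The 8×13 boundary matrix has rank 6 and Smith normal form diag(1,1,1,1,1,1).

Boundary ∂_2: C_2 → C_1 maps a triangle to the signed sum of its edges. For instance
  ∂abh = bh − ah + ab,
  ∂fgh = gh − fh + fg.
This gives a 13×5 integer matrix of rank 5; reducing to Smith normal form yields diagonal entries (1,1,1,1,1).

From H_k ≅ ker(∂_k) / im(∂_{k+1}) we obtain:

  H_0: rank C_0 − rank ∂_1 = 8 − 6 = 2, and the invariant factors of ∂_1 are all 1, so H_0 = Z^2.
  H_1: rank ker ∂_1 − rank ∂_2 = (13 − 6) − 5 = 2, and the invariant factors of ∂_2 are all 1, so H_1 = Z^2.
  H_2: rank ker ∂_2 − rank ∂_3 = (5 − 5) − 0 = 0, and there is no ∂_3, so H_2 = 0.

Hence the Betti numbers are b_0 = 2, b_1 = 2, b_2 = 0.

b_0 = 2, b_1 = 2, b_2 = 0.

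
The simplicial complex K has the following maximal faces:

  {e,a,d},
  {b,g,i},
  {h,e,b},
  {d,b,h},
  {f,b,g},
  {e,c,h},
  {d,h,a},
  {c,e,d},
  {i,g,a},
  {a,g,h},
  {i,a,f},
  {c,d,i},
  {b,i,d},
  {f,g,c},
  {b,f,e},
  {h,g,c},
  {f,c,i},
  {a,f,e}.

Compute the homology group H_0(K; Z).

H_0 ≅ Z.

Fix the vertex order a < b < c < d < e < f < g < h < i and write every simplex with vertices in increasing order. Then dim K = 2 and the simplices of K are:

  0-simplices (9): a, b, c, d, e, f, g, h, i
  1-simplices (27): ad, ae, af, ag, ah, ai, bd, be, bf, bg, bh, bi, cd, ce, cf, cg, ch, ci, de, dh, di, ef, eh, fg, fi, gh, gi
  2-simplices (18): ade, adh, aef, afi, agh, agi, bdh, bdi, bef, beh, bfg, bgi, cde, cdi, ceh, cfg, cfi, cgh

giving chain groups C_0 ≅ Z^9, C_1 ≅ Z^27, C_2 ≅ Z^18.

Boundary ∂_1: C_1 → C_0 sends each edge [p,q] (with p < q) to q − p.
The resulting 9×27 matrix has rank 8, and its Smith normal form has invariant factors (1,1,1,1,1,1,1,1).

The boundary map ∂_2: C_2 → C_1 acts by ∂[p,q,r] = [q,r] − [p,r] + [p,q]. For instance
  ∂ade = de − ae + ad,
  ∂bdh = dh − bh + bd.
As a 27×18 matrix over Z this has rank 18, with invariant factors (1,1,1,1,1,1,1,1,1,1,1,1,1,1,1,1,1,2).

From H_k ≅ ker(∂_k) / im(∂_{k+1}) we obtain:

  H_0: rank C_0 − rank ∂_1 = 9 − 8 = 1, and the invariant factors of ∂_1 are all 1, so H_0 = Z.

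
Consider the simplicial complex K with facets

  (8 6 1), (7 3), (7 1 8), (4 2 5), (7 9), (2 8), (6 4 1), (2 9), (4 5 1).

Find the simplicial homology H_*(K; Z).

Take the total order 1 < 2 < 3 < 4 < 5 < 6 < 7 < 8 < 9 on the vertex set. Then K (dimension 2) consists of the simplices:

  0-simplices (9): [1], [2], [3], [4], [5], [6], [7], [8], [9]
  1-simplices (15): [1,4], [1,5], [1,6], [1,7], [1,8], [2,4], [2,5], [2,8], [2,9], [3,7], [4,5], [4,6], [6,8], [7,8], [7,9]
  2-simplices (5): [1,4,5], [1,4,6], [1,6,8], [1,7,8], [2,4,5]

giving chain groups C_0 ≅ Z^9, C_1 ≅ Z^15, C_2 ≅ Z^5.

The boundary map ∂_1: C_1 → C_0 sends each edge [p,q] (with p < q) to q − p.
The resulting 9×15 matrix has rank 8, and its Smith normal form has invariant factors (1,1,1,1,1,1,1,1).

∂_2: C_2 → C_1 maps a triangle to the signed sum of its edges. For instance
  ∂[1,4,5] = [4,5] − [1,5] + [1,4],
  ∂[1,4,6] = [4,6] − [1,6] + [1,4].
The 15×5 boundary matrix has rank 5 and Smith normal form diag(1,1,1,1,1).

Reading off H_k = ker ∂_k / im ∂_{k+1}:

  H_0: rank C_0 − rank ∂_1 = 9 − 8 = 1, and the invariant factors of ∂_1 are all 1, so H_0 ≅ Z.
  H_1: rank ker ∂_1 − rank ∂_2 = (15 − 8) − 5 = 2, and the invariant factors of ∂_2 are all 1, so H_1 ≅ Z^2.
  H_2: rank ker ∂_2 − rank ∂_3 = (5 − 5) − 0 = 0, and there is no ∂_3, so H_2 ≅ 0.

H_0 = Z,  H_1 = Z^2,  H_2 = 0.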